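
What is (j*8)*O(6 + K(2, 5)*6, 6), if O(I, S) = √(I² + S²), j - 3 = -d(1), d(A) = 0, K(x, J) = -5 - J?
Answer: 144*√82 ≈ 1304.0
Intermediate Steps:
j = 3 (j = 3 - 1*0 = 3 + 0 = 3)
(j*8)*O(6 + K(2, 5)*6, 6) = (3*8)*√((6 + (-5 - 1*5)*6)² + 6²) = 24*√((6 + (-5 - 5)*6)² + 36) = 24*√((6 - 10*6)² + 36) = 24*√((6 - 60)² + 36) = 24*√((-54)² + 36) = 24*√(2916 + 36) = 24*√2952 = 24*(6*√82) = 144*√82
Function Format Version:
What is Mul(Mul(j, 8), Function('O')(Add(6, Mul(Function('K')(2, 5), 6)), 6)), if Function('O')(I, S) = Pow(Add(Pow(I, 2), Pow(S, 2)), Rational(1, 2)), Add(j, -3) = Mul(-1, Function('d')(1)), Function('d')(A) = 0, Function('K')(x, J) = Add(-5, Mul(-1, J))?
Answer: Mul(144, Pow(82, Rational(1, 2))) ≈ 1304.0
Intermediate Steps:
j = 3 (j = Add(3, Mul(-1, 0)) = Add(3, 0) = 3)
Mul(Mul(j, 8), Function('O')(Add(6, Mul(Function('K')(2, 5), 6)), 6)) = Mul(Mul(3, 8), Pow(Add(Pow(Add(6, Mul(Add(-5, Mul(-1, 5)), 6)), 2), Pow(6, 2)), Rational(1, 2))) = Mul(24, Pow(Add(Pow(Add(6, Mul(Add(-5, -5), 6)), 2), 36), Rational(1, 2))) = Mul(24, Pow(Add(Pow(Add(6, Mul(-10, 6)), 2), 36), Rational(1, 2))) = Mul(24, Pow(Add(Pow(Add(6, -60), 2), 36), Rational(1, 2))) = Mul(24, Pow(Add(Pow(-54, 2), 36), Rational(1, 2))) = Mul(24, Pow(Add(2916, 36), Rational(1, 2))) = Mul(24, Pow(2952, Rational(1, 2))) = Mul(24, Mul(6, Pow(82, Rational(1, 2)))) = Mul(144, Pow(82, Rational(1, 2)))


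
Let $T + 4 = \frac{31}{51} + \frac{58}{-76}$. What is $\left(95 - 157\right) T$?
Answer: $\frac{249643}{969} \approx 257.63$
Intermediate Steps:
$T = - \frac{8053}{1938}$ ($T = -4 + \left(\frac{31}{51} + \frac{58}{-76}\right) = -4 + \left(31 \cdot \frac{1}{51} + 58 \left(- \frac{1}{76}\right)\right) = -4 + \left(\frac{31}{51} - \frac{29}{38}\right) = -4 - \frac{301}{1938} = - \frac{8053}{1938} \approx -4.1553$)
$\left(95 - 157\right) T = \left(95 - 157\right) \left(- \frac{8053}{1938}\right) = \left(-62\right) \left(- \frac{8053}{1938}\right) = \frac{249643}{969}$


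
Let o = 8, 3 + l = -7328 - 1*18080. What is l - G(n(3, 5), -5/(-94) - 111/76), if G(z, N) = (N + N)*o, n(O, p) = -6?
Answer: -22671915/893 ≈ -25388.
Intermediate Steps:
l = -25411 (l = -3 + (-7328 - 1*18080) = -3 + (-7328 - 18080) = -3 - 25408 = -25411)
G(z, N) = 16*N (G(z, N) = (N + N)*8 = (2*N)*8 = 16*N)
l - G(n(3, 5), -5/(-94) - 111/76) = -25411 - 16*(-5/(-94) - 111/76) = -25411 - 16*(-5*(-1/94) - 111*1/76) = -25411 - 16*(5/94 - 111/76) = -25411 - 16*(-5027)/3572 = -25411 - 1*(-20108/893) = -25411 + 20108/893 = -22671915/893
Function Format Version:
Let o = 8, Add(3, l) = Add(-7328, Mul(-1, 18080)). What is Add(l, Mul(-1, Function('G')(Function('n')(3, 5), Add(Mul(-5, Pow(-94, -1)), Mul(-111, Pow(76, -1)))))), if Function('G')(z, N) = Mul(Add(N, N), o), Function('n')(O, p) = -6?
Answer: Rational(-22671915, 893) ≈ -25388.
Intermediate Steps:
l = -25411 (l = Add(-3, Add(-7328, Mul(-1, 18080))) = Add(-3, Add(-7328, -18080)) = Add(-3, -25408) = -25411)
Function('G')(z, N) = Mul(16, N) (Function('G')(z, N) = Mul(Add(N, N), 8) = Mul(Mul(2, N), 8) = Mul(16, N))
Add(l, Mul(-1, Function('G')(Function('n')(3, 5), Add(Mul(-5, Pow(-94, -1)), Mul(-111, Pow(76, -1)))))) = Add(-25411, Mul(-1, Mul(16, Add(Mul(-5, Pow(-94, -1)), Mul(-111, Pow(76, -1)))))) = Add(-25411, Mul(-1, Mul(16, Add(Mul(-5, Rational(-1, 94)), Mul(-111, Rational(1, 76)))))) = Add(-25411, Mul(-1, Mul(16, Add(Rational(5, 94), Rational(-111, 76))))) = Add(-25411, Mul(-1, Mul(16, Rational(-5027, 3572)))) = Add(-25411, Mul(-1, Rational(-20108, 893))) = Add(-25411, Rational(20108, 893)) = Rational(-22671915, 893)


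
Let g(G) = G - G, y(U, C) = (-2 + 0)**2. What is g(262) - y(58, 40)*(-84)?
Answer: 336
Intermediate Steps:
y(U, C) = 4 (y(U, C) = (-2)**2 = 4)
g(G) = 0
g(262) - y(58, 40)*(-84) = 0 - 4*(-84) = 0 - 1*(-336) = 0 + 336 = 336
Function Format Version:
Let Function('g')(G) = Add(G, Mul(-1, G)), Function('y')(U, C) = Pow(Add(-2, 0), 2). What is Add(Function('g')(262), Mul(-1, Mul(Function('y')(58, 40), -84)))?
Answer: 336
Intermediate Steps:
Function('y')(U, C) = 4 (Function('y')(U, C) = Pow(-2, 2) = 4)
Function('g')(G) = 0
Add(Function('g')(262), Mul(-1, Mul(Function('y')(58, 40), -84))) = Add(0, Mul(-1, Mul(4, -84))) = Add(0, Mul(-1, -336)) = Add(0, 336) = 336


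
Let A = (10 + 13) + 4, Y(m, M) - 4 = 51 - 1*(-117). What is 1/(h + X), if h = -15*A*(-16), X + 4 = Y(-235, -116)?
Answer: 1/6648 ≈ 0.00015042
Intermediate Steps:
Y(m, M) = 172 (Y(m, M) = 4 + (51 - 1*(-117)) = 4 + (51 + 117) = 4 + 168 = 172)
A = 27 (A = 23 + 4 = 27)
X = 168 (X = -4 + 172 = 168)
h = 6480 (h = -15*27*(-16) = -405*(-16) = 6480)
1/(h + X) = 1/(6480 + 168) = 1/6648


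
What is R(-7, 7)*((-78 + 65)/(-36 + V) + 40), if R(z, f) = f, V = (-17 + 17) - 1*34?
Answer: 2813/10 ≈ 281.30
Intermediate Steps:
V = -34 (V = 0 - 34 = -34)
R(-7, 7)*((-78 + 65)/(-36 + V) + 40) = 7*((-78 + 65)/(-36 - 34) + 40) = 7*(-13/(-70) + 40) = 7*(-13*(-1/70) + 40) = 7*(13/70 + 40) = 7*(2813/70) = 2813/10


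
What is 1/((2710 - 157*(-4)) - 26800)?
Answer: -1/23462 ≈ -4.2622e-5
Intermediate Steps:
1/((2710 - 157*(-4)) - 26800) = 1/((2710 + 628) - 26800) = 1/(3338 - 26800) = 1/(-23462) = -1/23462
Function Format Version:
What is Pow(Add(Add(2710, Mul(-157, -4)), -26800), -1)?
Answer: Rational(-1, 23462) ≈ -4.2622e-5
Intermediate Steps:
Pow(Add(Add(2710, Mul(-157, -4)), -26800), -1) = Pow(Add(Add(2710, 628), -26800), -1) = Pow(Add(3338, -26800), -1) = Pow(-23462, -1) = Rational(-1, 23462)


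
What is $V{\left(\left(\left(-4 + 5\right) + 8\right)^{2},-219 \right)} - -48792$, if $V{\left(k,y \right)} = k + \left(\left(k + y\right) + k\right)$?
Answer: $48816$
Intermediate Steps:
$V{\left(k,y \right)} = y + 3 k$ ($V{\left(k,y \right)} = k + \left(y + 2 k\right) = y + 3 k$)
$V{\left(\left(\left(-4 + 5\right) + 8\right)^{2},-219 \right)} - -48792 = \left(-219 + 3 \left(\left(-4 + 5\right) + 8\right)^{2}\right) - -48792 = \left(-219 + 3 \left(1 + 8\right)^{2}\right) + 48792 = \left(-219 + 3 \cdot 9^{2}\right) + 48792 = \left(-219 + 3 \cdot 81\right) + 48792 = \left(-219 + 243\right) + 48792 = 24 + 48792 = 48816$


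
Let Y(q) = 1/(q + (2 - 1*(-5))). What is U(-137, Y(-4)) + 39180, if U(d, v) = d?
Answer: 39043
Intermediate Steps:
Y(q) = 1/(7 + q) (Y(q) = 1/(q + (2 + 5)) = 1/(q + 7) = 1/(7 + q))
U(-137, Y(-4)) + 39180 = -137 + 39180 = 39043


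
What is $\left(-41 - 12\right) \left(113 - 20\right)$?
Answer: $-4929$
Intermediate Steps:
$\left(-41 - 12\right) \left(113 - 20\right) = \left(-41 - 12\right) 93 = \left(-53\right) 93 = -4929$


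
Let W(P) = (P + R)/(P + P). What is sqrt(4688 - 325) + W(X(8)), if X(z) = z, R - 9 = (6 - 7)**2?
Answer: 9/8 + sqrt(4363) ≈ 67.178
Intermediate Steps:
R = 10 (R = 9 + (6 - 7)**2 = 9 + (-1)**2 = 9 + 1 = 10)
W(P) = (10 + P)/(2*P) (W(P) = (P + 10)/(P + P) = (10 + P)/((2*P)) = (10 + P)*(1/(2*P)) = (10 + P)/(2*P))
sqrt(4688 - 325) + W(X(8)) = sqrt(4688 - 325) + (1/2)*(10 + 8)/8 = sqrt(4363) + (1/2)*(1/8)*18 = sqrt(4363) + 9/8 = 9/8 + sqrt(4363)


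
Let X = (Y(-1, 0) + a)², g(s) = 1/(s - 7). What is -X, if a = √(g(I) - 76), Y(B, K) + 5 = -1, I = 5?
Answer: 81/2 + 18*I*√34 ≈ 40.5 + 104.96*I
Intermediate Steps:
Y(B, K) = -6 (Y(B, K) = -5 - 1 = -6)
g(s) = 1/(-7 + s)
a = 3*I*√34/2 (a = √(1/(-7 + 5) - 76) = √(1/(-2) - 76) = √(-½ - 76) = √(-153/2) = 3*I*√34/2 ≈ 8.7464*I)
X = (-6 + 3*I*√34/2)² ≈ -40.5 - 104.96*I
-X = -9*(4 - I*√34)²/4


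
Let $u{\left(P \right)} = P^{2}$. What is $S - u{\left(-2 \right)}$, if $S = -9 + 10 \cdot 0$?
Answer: $-13$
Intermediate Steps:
$S = -9$ ($S = -9 + 0 = -9$)
$S - u{\left(-2 \right)} = -9 - \left(-2\right)^{2} = -9 - 4 = -13$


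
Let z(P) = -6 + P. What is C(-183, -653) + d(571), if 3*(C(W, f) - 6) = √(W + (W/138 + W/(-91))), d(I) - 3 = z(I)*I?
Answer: 322624 + I*√3194633806/12558 ≈ 3.2262e+5 + 4.5008*I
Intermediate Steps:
d(I) = 3 + I*(-6 + I) (d(I) = 3 + (-6 + I)*I = 3 + I*(-6 + I))
C(W, f) = 6 + √157113138*√W/37674 (C(W, f) = 6 + √(W + (W/138 + W/(-91)))/3 = 6 + √(W + (W*(1/138) + W*(-1/91)))/3 = 6 + √(W + (W/138 - W/91))/3 = 6 + √(W - 47*W/12558)/3 = 6 + √(12511*W/12558)/3 = 6 + (√157113138*√W/12558)/3 = 6 + √157113138*√W/37674)
C(-183, -653) + d(571) = (6 + √157113138*√(-183)/37674) + (3 + 571*(-6 + 571)) = (6 + √157113138*(I*√183)/37674) + (3 + 571*565) = (6 + I*√3194633806/12558) + (3 + 322615) = (6 + I*√3194633806/12558) + 322618 = 322624 + I*√3194633806/12558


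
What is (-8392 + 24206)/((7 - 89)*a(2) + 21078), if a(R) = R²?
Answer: 7907/10375 ≈ 0.76212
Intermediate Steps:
(-8392 + 24206)/((7 - 89)*a(2) + 21078) = (-8392 + 24206)/((7 - 89)*2² + 21078) = 15814/(-82*4 + 21078) = 15814/(-328 + 21078) = 15814/20750 = 15814*(1/20750) = 7907/10375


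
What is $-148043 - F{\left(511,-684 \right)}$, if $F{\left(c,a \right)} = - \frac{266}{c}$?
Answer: $- \frac{10807101}{73} \approx -1.4804 \cdot 10^{5}$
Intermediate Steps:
$-148043 - F{\left(511,-684 \right)} = -148043 - - \frac{266}{511} = -148043 - \left(-266\right) \frac{1}{511} = -148043 - - \frac{38}{73} = -148043 + \frac{38}{73} = - \frac{10807101}{73}$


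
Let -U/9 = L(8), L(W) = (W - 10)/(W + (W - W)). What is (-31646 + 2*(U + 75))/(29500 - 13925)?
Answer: -62983/31150 ≈ -2.0219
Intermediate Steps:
L(W) = (-10 + W)/W (L(W) = (-10 + W)/(W + 0) = (-10 + W)/W)
U = 9/4 (U = -9*(-10 + 8)/8 = -9*(-2)/8 = -9*(-¼) = 9/4 ≈ 2.2500)
(-31646 + 2*(U + 75))/(29500 - 13925) = (-31646 + 2*(9/4 + 75))/(29500 - 13925) = (-31646 + 2*(309/4))/15575 = (-31646 + 309/2)*(1/15575) = -62983/2*1/15575 = -62983/31150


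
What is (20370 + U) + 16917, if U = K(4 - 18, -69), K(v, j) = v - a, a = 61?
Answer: 37212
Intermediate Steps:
K(v, j) = -61 + v (K(v, j) = v - 1*61 = v - 61 = -61 + v)
U = -75 (U = -61 + (4 - 18) = -61 - 14 = -75)
(20370 + U) + 16917 = (20370 - 75) + 16917 = 20295 + 16917 = 37212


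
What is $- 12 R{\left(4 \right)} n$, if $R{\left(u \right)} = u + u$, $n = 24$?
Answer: $-2304$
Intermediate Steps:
$R{\left(u \right)} = 2 u$
$- 12 R{\left(4 \right)} n = - 12 \cdot 2 \cdot 4 \cdot 24 = \left(-12\right) 8 \cdot 24 = \left(-96\right) 24 = -2304$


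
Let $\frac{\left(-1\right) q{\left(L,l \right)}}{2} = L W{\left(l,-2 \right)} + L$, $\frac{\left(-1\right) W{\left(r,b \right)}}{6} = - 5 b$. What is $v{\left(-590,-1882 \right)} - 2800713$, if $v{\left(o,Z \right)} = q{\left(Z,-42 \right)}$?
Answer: $-3022789$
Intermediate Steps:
$W{\left(r,b \right)} = 30 b$ ($W{\left(r,b \right)} = - 6 \left(- 5 b\right) = 30 b$)
$q{\left(L,l \right)} = 118 L$ ($q{\left(L,l \right)} = - 2 \left(L 30 \left(-2\right) + L\right) = - 2 \left(L \left(-60\right) + L\right) = - 2 \left(- 60 L + L\right) = - 2 \left(- 59 L\right) = 118 L$)
$v{\left(o,Z \right)} = 118 Z$
$v{\left(-590,-1882 \right)} - 2800713 = 118 \left(-1882\right) - 2800713 = -222076 - 2800713 = -3022789$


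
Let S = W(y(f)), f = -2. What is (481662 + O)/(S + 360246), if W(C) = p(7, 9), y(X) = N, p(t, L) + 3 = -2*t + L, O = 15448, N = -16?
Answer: 248555/180119 ≈ 1.3799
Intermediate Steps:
p(t, L) = -3 + L - 2*t (p(t, L) = -3 + (-2*t + L) = -3 + (L - 2*t) = -3 + L - 2*t)
y(X) = -16
W(C) = -8 (W(C) = -3 + 9 - 2*7 = -3 + 9 - 14 = -8)
S = -8
(481662 + O)/(S + 360246) = (481662 + 15448)/(-8 + 360246) = 497110/360238 = 497110*(1/360238) = 248555/180119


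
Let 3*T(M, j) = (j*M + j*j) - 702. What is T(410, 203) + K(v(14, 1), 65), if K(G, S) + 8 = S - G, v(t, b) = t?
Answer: 123866/3 ≈ 41289.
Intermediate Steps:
K(G, S) = -8 + S - G (K(G, S) = -8 + (S - G) = -8 + S - G)
T(M, j) = -234 + j**2/3 + M*j/3 (T(M, j) = ((j*M + j*j) - 702)/3 = ((M*j + j**2) - 702)/3 = ((j**2 + M*j) - 702)/3 = (-702 + j**2 + M*j)/3 = -234 + j**2/3 + M*j/3)
T(410, 203) + K(v(14, 1), 65) = (-234 + (1/3)*203**2 + (1/3)*410*203) + (-8 + 65 - 1*14) = (-234 + (1/3)*41209 + 83230/3) + (-8 + 65 - 14) = (-234 + 41209/3 + 83230/3) + 43 = 123737/3 + 43 = 123866/3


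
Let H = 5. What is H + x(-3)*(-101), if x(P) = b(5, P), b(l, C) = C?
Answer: 308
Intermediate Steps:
x(P) = P
H + x(-3)*(-101) = 5 - 3*(-101) = 5 + 303 = 308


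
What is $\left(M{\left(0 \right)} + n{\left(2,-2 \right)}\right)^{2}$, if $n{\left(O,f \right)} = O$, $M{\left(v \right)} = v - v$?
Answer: $4$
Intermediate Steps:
$M{\left(v \right)} = 0$
$\left(M{\left(0 \right)} + n{\left(2,-2 \right)}\right)^{2} = \left(0 + 2\right)^{2} = 2^{2} = 4$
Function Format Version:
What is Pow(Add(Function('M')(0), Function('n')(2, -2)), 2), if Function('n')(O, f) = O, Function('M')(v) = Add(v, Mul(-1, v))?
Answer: 4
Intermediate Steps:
Function('M')(v) = 0
Pow(Add(Function('M')(0), Function('n')(2, -2)), 2) = Pow(Add(0, 2), 2) = Pow(2, 2) = 4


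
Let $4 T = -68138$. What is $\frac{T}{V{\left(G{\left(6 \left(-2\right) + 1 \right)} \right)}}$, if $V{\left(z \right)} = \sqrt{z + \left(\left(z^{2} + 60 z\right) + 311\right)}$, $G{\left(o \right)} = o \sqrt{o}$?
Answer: $- \frac{34069}{2 \sqrt{-1020 - 671 i \sqrt{11}}} \approx -185.94 - 289.76 i$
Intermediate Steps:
$G{\left(o \right)} = o^{\frac{3}{2}}$
$T = - \frac{34069}{2}$ ($T = \frac{1}{4} \left(-68138\right) = - \frac{34069}{2} \approx -17035.0$)
$V{\left(z \right)} = \sqrt{311 + z^{2} + 61 z}$ ($V{\left(z \right)} = \sqrt{z + \left(311 + z^{2} + 60 z\right)} = \sqrt{311 + z^{2} + 61 z}$)
$\frac{T}{V{\left(G{\left(6 \left(-2\right) + 1 \right)} \right)}} = - \frac{34069}{2 \sqrt{311 + \left(\left(6 \left(-2\right) + 1\right)^{\frac{3}{2}}\right)^{2} + 61 \left(6 \left(-2\right) + 1\right)^{\frac{3}{2}}}} = - \frac{34069}{2 \sqrt{311 + \left(\left(-12 + 1\right)^{\frac{3}{2}}\right)^{2} + 61 \left(-12 + 1\right)^{\frac{3}{2}}}} = - \frac{34069}{2 \sqrt{311 + \left(\left(-11\right)^{\frac{3}{2}}\right)^{2} + 61 \left(-11\right)^{\frac{3}{2}}}} = - \frac{34069}{2 \sqrt{311 + \left(- 11 i \sqrt{11}\right)^{2} + 61 \left(- 11 i \sqrt{11}\right)}} = - \frac{34069}{2 \sqrt{311 - 1331 - 671 i \sqrt{11}}} = - \frac{34069}{2 \sqrt{-1020 - 671 i \sqrt{11}}}$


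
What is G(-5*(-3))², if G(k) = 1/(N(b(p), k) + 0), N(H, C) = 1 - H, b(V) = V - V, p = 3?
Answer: 1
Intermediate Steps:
b(V) = 0
G(k) = 1 (G(k) = 1/((1 - 1*0) + 0) = 1/((1 + 0) + 0) = 1/(1 + 0) = 1/1 = 1)
G(-5*(-3))² = 1² = 1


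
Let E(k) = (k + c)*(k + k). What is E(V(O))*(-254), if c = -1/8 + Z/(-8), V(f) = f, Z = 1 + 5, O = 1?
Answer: -127/2 ≈ -63.500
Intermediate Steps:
Z = 6
c = -7/8 (c = -1/8 + 6/(-8) = -1*⅛ + 6*(-⅛) = -⅛ - ¾ = -7/8 ≈ -0.87500)
E(k) = 2*k*(-7/8 + k) (E(k) = (k - 7/8)*(k + k) = (-7/8 + k)*(2*k) = 2*k*(-7/8 + k))
E(V(O))*(-254) = ((¼)*1*(-7 + 8*1))*(-254) = ((¼)*1*(-7 + 8))*(-254) = ((¼)*1*1)*(-254) = (¼)*(-254) = -127/2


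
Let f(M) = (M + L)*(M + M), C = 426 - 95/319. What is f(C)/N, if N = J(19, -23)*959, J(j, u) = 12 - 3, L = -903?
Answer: -41352968284/878299191 ≈ -47.083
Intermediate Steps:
C = 135799/319 (C = 426 - 95/319 = 135799/319 ≈ 425.70)
J(j, u) = 9
f(M) = 2*M*(-903 + M) (f(M) = (M - 903)*(M + M) = (-903 + M)*(2*M) = 2*M*(-903 + M))
N = 8631 (N = 9*959 = 8631)
f(C)/N = (2*(135799/319)*(-903 + 135799/319))/8631 = (2*(135799/319)*(-152258/319))*(1/8631) = -41352968284/101761*1/8631 = -41352968284/878299191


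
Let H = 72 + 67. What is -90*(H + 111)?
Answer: -22500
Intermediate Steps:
H = 139
-90*(H + 111) = -90*(139 + 111) = -90*250 = -22500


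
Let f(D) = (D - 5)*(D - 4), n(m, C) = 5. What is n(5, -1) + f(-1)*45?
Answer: 1355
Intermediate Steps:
f(D) = (-5 + D)*(-4 + D)
n(5, -1) + f(-1)*45 = 5 + (20 + (-1)**2 - 9*(-1))*45 = 5 + (20 + 1 + 9)*45 = 5 + 30*45 = 5 + 1350 = 1355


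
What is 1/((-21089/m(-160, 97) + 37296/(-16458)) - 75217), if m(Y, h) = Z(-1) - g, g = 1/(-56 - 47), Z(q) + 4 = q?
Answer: -1409902/100093539677 ≈ -1.4086e-5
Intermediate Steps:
Z(q) = -4 + q
g = -1/103 (g = 1/(-103) = -1/103 ≈ -0.0097087)
m(Y, h) = -514/103 (m(Y, h) = (-4 - 1) - 1*(-1/103) = -5 + 1/103 = -514/103)
1/((-21089/m(-160, 97) + 37296/(-16458)) - 75217) = 1/((-21089/(-514/103) + 37296/(-16458)) - 75217) = 1/((-21089*(-103/514) + 37296*(-1/16458)) - 75217) = 1/((2172167/514 - 6216/2743) - 75217) = 1/(5955059057/1409902 - 75217) = 1/(-100093539677/1409902) = -1409902/100093539677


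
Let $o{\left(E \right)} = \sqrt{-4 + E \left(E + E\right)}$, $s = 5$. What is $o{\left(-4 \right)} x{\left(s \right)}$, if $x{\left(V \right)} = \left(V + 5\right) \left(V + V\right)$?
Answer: $200 \sqrt{7} \approx 529.15$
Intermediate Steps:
$x{\left(V \right)} = 2 V \left(5 + V\right)$ ($x{\left(V \right)} = \left(5 + V\right) 2 V = 2 V \left(5 + V\right)$)
$o{\left(E \right)} = \sqrt{-4 + 2 E^{2}}$ ($o{\left(E \right)} = \sqrt{-4 + E 2 E} = \sqrt{-4 + 2 E^{2}}$)
$o{\left(-4 \right)} x{\left(s \right)} = \sqrt{-4 + 2 \left(-4\right)^{2}} \cdot 2 \cdot 5 \left(5 + 5\right) = \sqrt{-4 + 2 \cdot 16} \cdot 2 \cdot 5 \cdot 10 = \sqrt{-4 + 32} \cdot 100 = \sqrt{28} \cdot 100 = 2 \sqrt{7} \cdot 100 = 200 \sqrt{7}$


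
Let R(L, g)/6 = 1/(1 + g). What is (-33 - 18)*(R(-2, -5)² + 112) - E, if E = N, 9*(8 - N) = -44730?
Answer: -43219/4 ≈ -10805.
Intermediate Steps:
N = 4978 (N = 8 - ⅑*(-44730) = 8 + 4970 = 4978)
E = 4978
R(L, g) = 6/(1 + g)
(-33 - 18)*(R(-2, -5)² + 112) - E = (-33 - 18)*((6/(1 - 5))² + 112) - 1*4978 = -51*((6/(-4))² + 112) - 4978 = -51*((6*(-¼))² + 112) - 4978 = -51*((-3/2)² + 112) - 4978 = -51*(9/4 + 112) - 4978 = -51*457/4 - 4978 = -23307/4 - 4978 = -43219/4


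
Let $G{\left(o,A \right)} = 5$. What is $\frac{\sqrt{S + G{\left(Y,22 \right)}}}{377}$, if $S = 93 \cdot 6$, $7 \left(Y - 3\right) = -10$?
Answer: $\frac{\sqrt{563}}{377} \approx 0.062938$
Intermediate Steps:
$Y = \frac{11}{7}$ ($Y = 3 + \frac{1}{7} \left(-10\right) = 3 - \frac{10}{7} = \frac{11}{7} \approx 1.5714$)
$S = 558$
$\frac{\sqrt{S + G{\left(Y,22 \right)}}}{377} = \frac{\sqrt{558 + 5}}{377} = \sqrt{563} \cdot \frac{1}{377} = \frac{\sqrt{563}}{377}$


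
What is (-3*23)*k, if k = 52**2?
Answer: -186576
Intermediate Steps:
k = 2704
(-3*23)*k = -3*23*2704 = -69*2704 = -186576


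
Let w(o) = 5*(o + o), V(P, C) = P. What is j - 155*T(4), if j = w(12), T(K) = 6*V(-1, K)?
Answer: 1050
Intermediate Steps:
T(K) = -6 (T(K) = 6*(-1) = -6)
w(o) = 10*o (w(o) = 5*(2*o) = 10*o)
j = 120 (j = 10*12 = 120)
j - 155*T(4) = 120 - 155*(-6) = 120 + 930 = 1050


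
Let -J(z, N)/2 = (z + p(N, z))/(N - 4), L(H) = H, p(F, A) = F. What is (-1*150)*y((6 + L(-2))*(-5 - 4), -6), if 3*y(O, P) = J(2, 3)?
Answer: -500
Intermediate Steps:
J(z, N) = -2*(N + z)/(-4 + N) (J(z, N) = -2*(z + N)/(N - 4) = -2*(N + z)/(-4 + N))
y(O, P) = 10/3 (y(O, P) = (2*(-1*3 - 1*2)/(-4 + 3))/3 = (2*(-3 - 2)/(-1))/3 = (2*(-1)*(-5))/3 = (1/3)*10 = 10/3)
(-1*150)*y((6 + L(-2))*(-5 - 4), -6) = -1*150*(10/3) = -150*10/3 = -500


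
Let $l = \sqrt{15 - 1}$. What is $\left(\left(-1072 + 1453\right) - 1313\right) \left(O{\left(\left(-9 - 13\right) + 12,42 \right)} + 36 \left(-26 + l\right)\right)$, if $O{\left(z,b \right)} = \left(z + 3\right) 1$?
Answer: $878876 - 33552 \sqrt{14} \approx 7.5334 \cdot 10^{5}$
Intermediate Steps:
$O{\left(z,b \right)} = 3 + z$ ($O{\left(z,b \right)} = \left(3 + z\right) 1 = 3 + z$)
$l = \sqrt{14} \approx 3.7417$
$\left(\left(-1072 + 1453\right) - 1313\right) \left(O{\left(\left(-9 - 13\right) + 12,42 \right)} + 36 \left(-26 + l\right)\right) = \left(\left(-1072 + 1453\right) - 1313\right) \left(\left(3 + \left(\left(-9 - 13\right) + 12\right)\right) + 36 \left(-26 + \sqrt{14}\right)\right) = \left(381 - 1313\right) \left(\left(3 + \left(-22 + 12\right)\right) - \left(936 - 36 \sqrt{14}\right)\right) = - 932 \left(\left(3 - 10\right) - \left(936 - 36 \sqrt{14}\right)\right) = - 932 \left(-7 - \left(936 - 36 \sqrt{14}\right)\right) = - 932 \left(-943 + 36 \sqrt{14}\right) = 878876 - 33552 \sqrt{14}$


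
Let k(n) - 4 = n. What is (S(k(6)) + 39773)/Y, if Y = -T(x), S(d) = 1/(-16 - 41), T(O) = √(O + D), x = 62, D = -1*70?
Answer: 566765*I*√2/57 ≈ 14062.0*I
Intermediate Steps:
D = -70
k(n) = 4 + n
T(O) = √(-70 + O) (T(O) = √(O - 70) = √(-70 + O))
S(d) = -1/57 (S(d) = 1/(-57) = -1/57)
Y = -2*I*√2 (Y = -√(-70 + 62) = -√(-8) = -2*I*√2 ≈ -2.8284*I)
(S(k(6)) + 39773)/Y = (-1/57 + 39773)/((-2*I*√2)) = 2267060*(I*√2/4)/57 = 566765*I*√2/57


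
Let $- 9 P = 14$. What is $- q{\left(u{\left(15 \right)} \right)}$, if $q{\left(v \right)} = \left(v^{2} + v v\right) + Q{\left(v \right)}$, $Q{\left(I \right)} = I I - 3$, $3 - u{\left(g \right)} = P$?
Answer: $- \frac{1600}{27} \approx -59.259$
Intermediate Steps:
$P = - \frac{14}{9}$ ($P = \left(- \frac{1}{9}\right) 14 = - \frac{14}{9} \approx -1.5556$)
$u{\left(g \right)} = \frac{41}{9}$ ($u{\left(g \right)} = 3 - - \frac{14}{9} = 3 + \frac{14}{9} = \frac{41}{9}$)
$Q{\left(I \right)} = -3 + I^{2}$ ($Q{\left(I \right)} = I^{2} - 3 = -3 + I^{2}$)
$q{\left(v \right)} = -3 + 3 v^{2}$ ($q{\left(v \right)} = \left(v^{2} + v v\right) + \left(-3 + v^{2}\right) = \left(v^{2} + v^{2}\right) + \left(-3 + v^{2}\right) = 2 v^{2} + \left(-3 + v^{2}\right) = -3 + 3 v^{2}$)
$- q{\left(u{\left(15 \right)} \right)} = - (-3 + 3 \left(\frac{41}{9}\right)^{2}) = - (-3 + 3 \cdot \frac{1681}{81}) = - (-3 + \frac{1681}{27}) = \left(-1\right) \frac{1600}{27} = - \frac{1600}{27}$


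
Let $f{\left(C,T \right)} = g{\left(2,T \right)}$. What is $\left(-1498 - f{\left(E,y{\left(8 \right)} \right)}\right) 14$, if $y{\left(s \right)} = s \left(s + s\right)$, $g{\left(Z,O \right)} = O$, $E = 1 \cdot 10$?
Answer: $-22764$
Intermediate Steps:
$E = 10$
$y{\left(s \right)} = 2 s^{2}$ ($y{\left(s \right)} = s 2 s = 2 s^{2}$)
$f{\left(C,T \right)} = T$
$\left(-1498 - f{\left(E,y{\left(8 \right)} \right)}\right) 14 = \left(-1498 - 2 \cdot 8^{2}\right) 14 = \left(-1498 - 2 \cdot 64\right) 14 = \left(-1498 - 128\right) 14 = \left(-1626\right) 14 = -22764$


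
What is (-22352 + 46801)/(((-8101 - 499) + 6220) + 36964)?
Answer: 24449/34584 ≈ 0.70695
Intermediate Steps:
(-22352 + 46801)/(((-8101 - 499) + 6220) + 36964) = 24449/((-8600 + 6220) + 36964) = 24449/(-2380 + 36964) = 24449/34584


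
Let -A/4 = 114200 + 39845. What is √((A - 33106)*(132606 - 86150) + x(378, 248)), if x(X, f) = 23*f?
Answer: 2*I*√7540806178 ≈ 1.7368e+5*I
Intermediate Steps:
A = -616180 (A = -4*(114200 + 39845) = -4*154045 = -616180)
√((A - 33106)*(132606 - 86150) + x(378, 248)) = √((-616180 - 33106)*(132606 - 86150) + 23*248) = √(-649286*46456 + 5704) = √(-30163230416 + 5704) = √(-30163224712) = 2*I*√7540806178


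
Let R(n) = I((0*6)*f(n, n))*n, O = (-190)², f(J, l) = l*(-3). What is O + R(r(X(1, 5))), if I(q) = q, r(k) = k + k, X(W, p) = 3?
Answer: 36100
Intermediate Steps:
f(J, l) = -3*l
r(k) = 2*k
O = 36100
R(n) = 0 (R(n) = ((0*6)*(-3*n))*n = (0*(-3*n))*n = 0*n = 0)
O + R(r(X(1, 5))) = 36100 + 0 = 36100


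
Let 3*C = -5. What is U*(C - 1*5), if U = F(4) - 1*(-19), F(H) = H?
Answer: -460/3 ≈ -153.33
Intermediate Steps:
C = -5/3 (C = (⅓)*(-5) = -5/3 ≈ -1.6667)
U = 23 (U = 4 - 1*(-19) = 4 + 19 = 23)
U*(C - 1*5) = 23*(-5/3 - 1*5) = 23*(-5/3 - 5) = 23*(-20/3) = -460/3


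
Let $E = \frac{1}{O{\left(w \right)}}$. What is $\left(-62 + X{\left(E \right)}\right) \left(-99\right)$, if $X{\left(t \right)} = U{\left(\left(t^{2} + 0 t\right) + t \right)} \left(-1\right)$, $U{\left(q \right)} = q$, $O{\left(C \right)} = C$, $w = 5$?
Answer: $\frac{154044}{25} \approx 6161.8$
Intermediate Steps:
$E = \frac{1}{5} \approx 0.2$
$X{\left(t \right)} = - t - t^{2}$ ($X{\left(t \right)} = \left(\left(t^{2} + 0 t\right) + t\right) \left(-1\right) = \left(\left(t^{2} + 0\right) + t\right) \left(-1\right) = \left(t^{2} + t\right) \left(-1\right) = \left(t + t^{2}\right) \left(-1\right) = - t - t^{2}$)
$\left(-62 + X{\left(E \right)}\right) \left(-99\right) = \left(-62 - \frac{1 + \frac{1}{5}}{5}\right) \left(-99\right) = \left(-62 - \frac{1}{5} \cdot \frac{6}{5}\right) \left(-99\right) = \left(-62 - \frac{6}{25}\right) \left(-99\right) = \left(- \frac{1556}{25}\right) \left(-99\right) = \frac{154044}{25}$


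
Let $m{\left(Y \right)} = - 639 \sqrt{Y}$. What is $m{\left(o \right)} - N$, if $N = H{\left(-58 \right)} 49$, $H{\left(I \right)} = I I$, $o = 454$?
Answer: $-164836 - 639 \sqrt{454} \approx -1.7845 \cdot 10^{5}$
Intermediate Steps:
$H{\left(I \right)} = I^{2}$
$N = 164836$ ($N = \left(-58\right)^{2} \cdot 49 = 3364 \cdot 49 = 164836$)
$m{\left(o \right)} - N = - 639 \sqrt{454} - 164836 = -164836 - 639 \sqrt{454}$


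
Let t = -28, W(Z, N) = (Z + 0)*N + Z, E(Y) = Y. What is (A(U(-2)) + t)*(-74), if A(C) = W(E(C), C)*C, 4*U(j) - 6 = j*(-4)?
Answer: -8029/4 ≈ -2007.3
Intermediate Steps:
W(Z, N) = Z + N*Z (W(Z, N) = Z*N + Z = N*Z + Z = Z + N*Z)
U(j) = 3/2 - j (U(j) = 3/2 + (j*(-4))/4 = 3/2 + (-4*j)/4 = 3/2 - j)
A(C) = C**2*(1 + C) (A(C) = (C*(1 + C))*C = C**2*(1 + C))
(A(U(-2)) + t)*(-74) = ((3/2 - 1*(-2))**2*(1 + (3/2 - 1*(-2))) - 28)*(-74) = ((3/2 + 2)**2*(1 + (3/2 + 2)) - 28)*(-74) = ((7/2)**2*(1 + 7/2) - 28)*(-74) = ((49/4)*(9/2) - 28)*(-74) = (441/8 - 28)*(-74) = (217/8)*(-74) = -8029/4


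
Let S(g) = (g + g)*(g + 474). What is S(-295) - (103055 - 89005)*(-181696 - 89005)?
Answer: 3803243440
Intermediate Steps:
S(g) = 2*g*(474 + g) (S(g) = (2*g)*(474 + g) = 2*g*(474 + g))
S(-295) - (103055 - 89005)*(-181696 - 89005) = 2*(-295)*(474 - 295) - (103055 - 89005)*(-181696 - 89005) = 2*(-295)*179 - 14050*(-270701) = -105610 - 1*(-3803349050) = -105610 + 3803349050 = 3803243440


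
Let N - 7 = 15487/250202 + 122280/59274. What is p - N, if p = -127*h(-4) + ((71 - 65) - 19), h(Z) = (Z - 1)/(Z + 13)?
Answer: 359125071131/7415236674 ≈ 48.431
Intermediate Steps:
h(Z) = (-1 + Z)/(13 + Z)
p = 518/9 (p = -127*(-1 - 4)/(13 - 4) + ((71 - 65) - 19) = -127*(-5)/9 + (6 - 19) = -127*(-5)/9 - 13 = -127*(-5/9) - 13 = 635/9 - 13 = 518/9 ≈ 57.556)
N = 22554331739/2471745558 (N = 7 + (15487/250202 + 122280/59274) = 7 + (15487*(1/250202) + 122280*(1/59274)) = 7 + (15487/250202 + 20380/9879) = 7 + 5252112833/2471745558 = 22554331739/2471745558 ≈ 9.1249)
p - N = 518/9 - 1*22554331739/2471745558 = 518/9 - 22554331739/2471745558 = 359125071131/7415236674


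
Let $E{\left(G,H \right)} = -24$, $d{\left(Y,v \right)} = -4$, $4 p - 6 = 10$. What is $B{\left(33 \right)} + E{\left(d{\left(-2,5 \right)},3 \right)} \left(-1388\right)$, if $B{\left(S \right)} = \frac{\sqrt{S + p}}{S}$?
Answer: $33312 + \frac{\sqrt{37}}{33} \approx 33312.0$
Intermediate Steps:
$p = 4$ ($p = \frac{3}{2} + \frac{1}{4} \cdot 10 = \frac{3}{2} + \frac{5}{2} = 4$)
$B{\left(S \right)} = \frac{\sqrt{4 + S}}{S}$ ($B{\left(S \right)} = \frac{\sqrt{S + 4}}{S} = \frac{\sqrt{4 + S}}{S}$)
$B{\left(33 \right)} + E{\left(d{\left(-2,5 \right)},3 \right)} \left(-1388\right) = \frac{\sqrt{4 + 33}}{33} - -33312 = \frac{\sqrt{37}}{33} + 33312 = 33312 + \frac{\sqrt{37}}{33}$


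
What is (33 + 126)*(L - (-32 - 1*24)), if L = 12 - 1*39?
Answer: 4611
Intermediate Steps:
L = -27 (L = 12 - 39 = -27)
(33 + 126)*(L - (-32 - 1*24)) = (33 + 126)*(-27 - (-32 - 1*24)) = 159*(-27 - (-32 - 24)) = 159*(-27 - 1*(-56)) = 159*(-27 + 56) = 159*29 = 4611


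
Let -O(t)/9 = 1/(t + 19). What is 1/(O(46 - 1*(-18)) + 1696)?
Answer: 83/140759 ≈ 0.00058966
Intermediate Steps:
O(t) = -9/(19 + t) (O(t) = -9/(t + 19) = -9/(19 + t))
1/(O(46 - 1*(-18)) + 1696) = 1/(-9/(19 + (46 - 1*(-18))) + 1696) = 1/(-9/(19 + (46 + 18)) + 1696) = 1/(-9/(19 + 64) + 1696) = 1/(-9/83 + 1696) = 1/(140759/83) = 83/140759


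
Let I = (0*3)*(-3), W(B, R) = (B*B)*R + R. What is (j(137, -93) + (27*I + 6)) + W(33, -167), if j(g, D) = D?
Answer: -182117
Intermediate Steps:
W(B, R) = R + R*B² (W(B, R) = B²*R + R = R*B² + R = R + R*B²)
I = 0 (I = 0*(-3) = 0)
(j(137, -93) + (27*I + 6)) + W(33, -167) = (-93 + (27*0 + 6)) - 167*(1 + 33²) = (-93 + (0 + 6)) - 167*(1 + 1089) = (-93 + 6) - 167*1090 = -87 - 182030 = -182117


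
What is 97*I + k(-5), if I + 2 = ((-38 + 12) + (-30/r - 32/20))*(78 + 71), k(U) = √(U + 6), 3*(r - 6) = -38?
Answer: -3340573/10 ≈ -3.3406e+5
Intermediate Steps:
r = -20/3 (r = 6 + (⅓)*(-38) = 6 - 38/3 = -20/3 ≈ -6.6667)
k(U) = √(6 + U)
I = -34439/10 (I = -2 + ((-38 + 12) + (-30/(-20/3) - 32/20))*(78 + 71) = -2 + (-26 + (-30*(-3/20) - 32*1/20))*149 = -2 + (-26 + (9/2 - 8/5))*149 = -2 + (-26 + 29/10)*149 = -2 - 231/10*149 = -2 - 34419/10 = -34439/10 ≈ -3443.9)
97*I + k(-5) = 97*(-34439/10) + √(6 - 5) = -3340583/10 + √1 = -3340583/10 + 1 = -3340573/10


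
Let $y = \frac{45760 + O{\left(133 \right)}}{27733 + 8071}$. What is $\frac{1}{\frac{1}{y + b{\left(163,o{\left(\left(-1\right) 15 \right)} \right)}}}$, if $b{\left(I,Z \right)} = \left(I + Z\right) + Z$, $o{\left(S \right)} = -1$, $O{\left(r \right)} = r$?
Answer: $\frac{5810337}{35804} \approx 162.28$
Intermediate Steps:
$b{\left(I,Z \right)} = I + 2 Z$
$y = \frac{45893}{35804}$ ($y = \frac{45760 + 133}{27733 + 8071} = \frac{45893}{35804} \approx 1.2818$)
$\frac{1}{\frac{1}{y + b{\left(163,o{\left(\left(-1\right) 15 \right)} \right)}}} = \frac{1}{\frac{1}{\frac{45893}{35804} + \left(163 + 2 \left(-1\right)\right)}} = \frac{1}{\frac{1}{\frac{45893}{35804} + \left(163 - 2\right)}} = \frac{1}{\frac{1}{\frac{45893}{35804} + 161}} = \frac{1}{\frac{1}{\frac{5810337}{35804}}} = \frac{1}{\frac{35804}{5810337}} = \frac{5810337}{35804}$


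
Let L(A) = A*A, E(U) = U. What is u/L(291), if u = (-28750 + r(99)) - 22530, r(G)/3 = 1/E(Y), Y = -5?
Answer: -256403/423405 ≈ -0.60557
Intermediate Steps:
r(G) = -⅗ (r(G) = 3/(-5) = 3*(-⅕) = -⅗)
u = -256403/5 (u = (-28750 - ⅗) - 22530 = -143753/5 - 22530 = -256403/5 ≈ -51281.)
L(A) = A²
u/L(291) = -256403/(5*(291²)) = -256403/5/84681 = -256403/5*1/84681 = -256403/423405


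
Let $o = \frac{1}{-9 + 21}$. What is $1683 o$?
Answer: $\frac{561}{4} \approx 140.25$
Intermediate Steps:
$o = \frac{1}{12} \approx 0.083333$
$1683 o = 1683 \cdot \frac{1}{12} = \frac{561}{4}$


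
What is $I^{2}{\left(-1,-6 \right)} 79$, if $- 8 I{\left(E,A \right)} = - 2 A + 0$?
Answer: $\frac{711}{4} \approx 177.75$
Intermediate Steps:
$I{\left(E,A \right)} = \frac{A}{4}$ ($I{\left(E,A \right)} = - \frac{- 2 A + 0}{8} = - \frac{\left(-2\right) A}{8} = \frac{A}{4}$)
$I^{2}{\left(-1,-6 \right)} 79 = \left(\frac{1}{4} \left(-6\right)\right)^{2} \cdot 79 = \left(- \frac{3}{2}\right)^{2} \cdot 79 = \frac{9}{4} \cdot 79 = \frac{711}{4}$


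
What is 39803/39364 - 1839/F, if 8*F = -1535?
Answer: 640220773/60423740 ≈ 10.596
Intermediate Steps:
F = -1535/8 (F = (1/8)*(-1535) = -1535/8 ≈ -191.88)
39803/39364 - 1839/F = 39803/39364 - 1839/(-1535/8) = 39803*(1/39364) - 1839*(-8/1535) = 39803/39364 + 14712/1535 = 640220773/60423740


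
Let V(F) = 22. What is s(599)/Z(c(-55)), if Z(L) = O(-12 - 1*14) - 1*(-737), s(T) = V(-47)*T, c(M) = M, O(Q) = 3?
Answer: 6589/370 ≈ 17.808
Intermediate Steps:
s(T) = 22*T
Z(L) = 740 (Z(L) = 3 - 1*(-737) = 3 + 737 = 740)
s(599)/Z(c(-55)) = (22*599)/740 = 13178*(1/740) = 6589/370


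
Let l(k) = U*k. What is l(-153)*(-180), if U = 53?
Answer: 1459620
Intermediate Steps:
l(k) = 53*k
l(-153)*(-180) = (53*(-153))*(-180) = -8109*(-180) = 1459620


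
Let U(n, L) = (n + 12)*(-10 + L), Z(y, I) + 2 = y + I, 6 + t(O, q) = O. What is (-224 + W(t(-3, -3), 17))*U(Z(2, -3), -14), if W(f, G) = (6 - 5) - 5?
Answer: 49248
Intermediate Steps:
t(O, q) = -6 + O
W(f, G) = -4 (W(f, G) = 1 - 5 = -4)
Z(y, I) = -2 + I + y (Z(y, I) = -2 + (y + I) = -2 + (I + y) = -2 + I + y)
U(n, L) = (-10 + L)*(12 + n) (U(n, L) = (12 + n)*(-10 + L) = (-10 + L)*(12 + n))
(-224 + W(t(-3, -3), 17))*U(Z(2, -3), -14) = (-224 - 4)*(-120 - 10*(-2 - 3 + 2) + 12*(-14) - 14*(-2 - 3 + 2)) = -228*(-120 - 10*(-3) - 168 - 14*(-3)) = -228*(-120 + 30 - 168 + 42) = -228*(-216) = 49248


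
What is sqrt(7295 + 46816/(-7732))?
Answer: sqrt(27235063423)/1933 ≈ 85.375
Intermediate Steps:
sqrt(7295 + 46816/(-7732)) = sqrt(7295 + 46816*(-1/7732)) = sqrt(7295 - 11704/1933) = sqrt(14089531/1933) = sqrt(27235063423)/1933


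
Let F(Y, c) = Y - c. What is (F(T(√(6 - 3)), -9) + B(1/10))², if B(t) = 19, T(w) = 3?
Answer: 961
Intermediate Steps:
(F(T(√(6 - 3)), -9) + B(1/10))² = ((3 - 1*(-9)) + 19)² = ((3 + 9) + 19)² = (12 + 19)² = 31² = 961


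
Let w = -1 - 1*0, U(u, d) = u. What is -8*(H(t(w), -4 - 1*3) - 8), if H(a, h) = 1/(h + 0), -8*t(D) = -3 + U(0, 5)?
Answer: 456/7 ≈ 65.143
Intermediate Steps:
w = -1 (w = -1 + 0 = -1)
t(D) = 3/8 (t(D) = -(-3 + 0)/8 = -⅛*(-3) = 3/8)
H(a, h) = 1/h
-8*(H(t(w), -4 - 1*3) - 8) = -8*(1/(-4 - 1*3) - 8) = -8*(1/(-4 - 3) - 8) = -8*(1/(-7) - 8) = -8*(-⅐ - 8) = -8*(-57/7) = 456/7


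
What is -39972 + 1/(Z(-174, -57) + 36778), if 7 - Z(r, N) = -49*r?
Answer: -1129568747/28259 ≈ -39972.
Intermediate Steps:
Z(r, N) = 7 + 49*r (Z(r, N) = 7 - (-49)*r = 7 + 49*r)
-39972 + 1/(Z(-174, -57) + 36778) = -39972 + 1/((7 + 49*(-174)) + 36778) = -39972 + 1/((7 - 8526) + 36778) = -39972 + 1/(-8519 + 36778) = -39972 + 1/28259 = -1129568747/28259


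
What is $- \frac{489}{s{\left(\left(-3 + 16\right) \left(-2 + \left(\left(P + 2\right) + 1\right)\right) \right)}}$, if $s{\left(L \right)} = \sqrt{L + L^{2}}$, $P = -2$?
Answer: $- \frac{163 \sqrt{39}}{26} \approx -39.151$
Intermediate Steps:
$- \frac{489}{s{\left(\left(-3 + 16\right) \left(-2 + \left(\left(P + 2\right) + 1\right)\right) \right)}} = - \frac{489}{\sqrt{\left(-3 + 16\right) \left(-2 + \left(\left(-2 + 2\right) + 1\right)\right) \left(1 + \left(-3 + 16\right) \left(-2 + \left(\left(-2 + 2\right) + 1\right)\right)\right)}} = - \frac{489}{\sqrt{13 \left(-2 + \left(0 + 1\right)\right) \left(1 + 13 \left(-2 + \left(0 + 1\right)\right)\right)}} = - \frac{489}{\sqrt{13 \left(-2 + 1\right) \left(1 + 13 \left(-2 + 1\right)\right)}} = - \frac{489}{\sqrt{13 \left(-1\right) \left(1 + 13 \left(-1\right)\right)}} = - \frac{489}{\sqrt{- 13 \left(1 - 13\right)}} = - \frac{489}{\sqrt{\left(-13\right) \left(-12\right)}} = - \frac{489}{\sqrt{156}} = - \frac{489}{2 \sqrt{39}} = - 489 \frac{\sqrt{39}}{78} = - \frac{163 \sqrt{39}}{26}$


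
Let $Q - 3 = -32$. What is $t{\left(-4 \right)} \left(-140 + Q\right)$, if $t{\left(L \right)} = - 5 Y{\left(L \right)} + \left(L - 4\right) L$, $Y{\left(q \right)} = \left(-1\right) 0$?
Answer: $-5408$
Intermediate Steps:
$Q = -29$ ($Q = 3 - 32 = -29$)
$Y{\left(q \right)} = 0$
$t{\left(L \right)} = L \left(-4 + L\right)$ ($t{\left(L \right)} = \left(-5\right) 0 + \left(L - 4\right) L = 0 + \left(-4 + L\right) L = 0 + L \left(-4 + L\right) = L \left(-4 + L\right)$)
$t{\left(-4 \right)} \left(-140 + Q\right) = - 4 \left(-4 - 4\right) \left(-140 - 29\right) = \left(-4\right) \left(-8\right) \left(-169\right) = 32 \left(-169\right) = -5408$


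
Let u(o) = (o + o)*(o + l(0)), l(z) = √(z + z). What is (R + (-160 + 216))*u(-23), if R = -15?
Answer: 43378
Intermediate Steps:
l(z) = √2*√z (l(z) = √(2*z) = √2*√z)
u(o) = 2*o² (u(o) = (o + o)*(o + √2*√0) = (2*o)*(o + √2*0) = (2*o)*(o + 0) = (2*o)*o = 2*o²)
(R + (-160 + 216))*u(-23) = (-15 + (-160 + 216))*(2*(-23)²) = (-15 + 56)*(2*529) = 41*1058 = 43378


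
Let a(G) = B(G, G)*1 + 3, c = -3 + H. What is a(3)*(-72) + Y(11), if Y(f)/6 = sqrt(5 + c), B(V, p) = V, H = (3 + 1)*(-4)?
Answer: -432 + 6*I*sqrt(14) ≈ -432.0 + 22.45*I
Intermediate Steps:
H = -16 (H = 4*(-4) = -16)
c = -19 (c = -3 - 16 = -19)
Y(f) = 6*I*sqrt(14) (Y(f) = 6*sqrt(5 - 19) = 6*sqrt(-14) = 6*(I*sqrt(14)) = 6*I*sqrt(14))
a(G) = 3 + G (a(G) = G*1 + 3 = G + 3 = 3 + G)
a(3)*(-72) + Y(11) = (3 + 3)*(-72) + 6*I*sqrt(14) = 6*(-72) + 6*I*sqrt(14) = -432 + 6*I*sqrt(14)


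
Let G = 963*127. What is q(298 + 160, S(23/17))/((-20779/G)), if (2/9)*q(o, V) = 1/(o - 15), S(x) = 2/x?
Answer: -1100709/18410194 ≈ -0.059788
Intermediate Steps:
q(o, V) = 9/(2*(-15 + o)) (q(o, V) = 9/(2*(o - 15)) = 9/(2*(-15 + o)))
G = 122301
q(298 + 160, S(23/17))/((-20779/G)) = (9/(2*(-15 + (298 + 160))))/((-20779/122301)) = (9/(2*(-15 + 458)))/((-20779*1/122301)) = ((9/2)/443)/(-20779/122301) = ((9/2)*(1/443))*(-122301/20779) = (9/886)*(-122301/20779) = -1100709/18410194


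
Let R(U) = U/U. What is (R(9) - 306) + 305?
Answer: 0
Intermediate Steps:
R(U) = 1
(R(9) - 306) + 305 = (1 - 306) + 305 = -305 + 305 = 0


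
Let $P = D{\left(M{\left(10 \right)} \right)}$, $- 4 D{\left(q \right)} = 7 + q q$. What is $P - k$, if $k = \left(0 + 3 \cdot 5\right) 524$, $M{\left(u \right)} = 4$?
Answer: $- \frac{31463}{4} \approx -7865.8$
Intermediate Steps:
$D{\left(q \right)} = - \frac{7}{4} - \frac{q^{2}}{4}$ ($D{\left(q \right)} = - \frac{7 + q q}{4} = - \frac{7 + q^{2}}{4} = - \frac{7}{4} - \frac{q^{2}}{4}$)
$P = - \frac{23}{4}$ ($P = - \frac{7}{4} - \frac{4^{2}}{4} = - \frac{7}{4} - 4 = - \frac{23}{4} \approx -5.75$)
$k = 7860$ ($k = \left(0 + 15\right) 524 = 15 \cdot 524 = 7860$)
$P - k = - \frac{23}{4} - 7860 = - \frac{31463}{4}$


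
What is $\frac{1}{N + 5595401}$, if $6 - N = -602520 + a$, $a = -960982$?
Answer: $\frac{1}{7158909} \approx 1.3969 \cdot 10^{-7}$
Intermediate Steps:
$N = 1563508$ ($N = 6 - \left(-602520 - 960982\right) = 6 - -1563502 = 6 + 1563502 = 1563508$)
$\frac{1}{N + 5595401} = \frac{1}{1563508 + 5595401} = \frac{1}{7158909}$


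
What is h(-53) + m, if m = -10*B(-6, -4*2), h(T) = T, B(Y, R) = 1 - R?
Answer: -143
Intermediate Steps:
m = -90 (m = -10*(1 - (-4)*2) = -10*(1 - 1*(-8)) = -10*(1 + 8) = -10*9 = -90)
h(-53) + m = -53 - 90 = -143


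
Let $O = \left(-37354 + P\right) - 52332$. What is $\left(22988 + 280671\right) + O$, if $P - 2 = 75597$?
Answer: $289572$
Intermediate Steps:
$P = 75599$ ($P = 2 + 75597 = 75599$)
$O = -14087$ ($O = \left(-37354 + 75599\right) - 52332 = 38245 - 52332 = -14087$)
$\left(22988 + 280671\right) + O = \left(22988 + 280671\right) - 14087 = 303659 - 14087 = 289572$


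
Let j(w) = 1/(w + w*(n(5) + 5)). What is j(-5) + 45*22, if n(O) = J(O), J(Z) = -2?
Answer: 19799/20 ≈ 989.95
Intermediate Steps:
n(O) = -2
j(w) = 1/(4*w) (j(w) = 1/(w + w*(-2 + 5)) = 1/(w + w*3) = 1/(w + 3*w) = 1/(4*w))
j(-5) + 45*22 = (¼)/(-5) + 45*22 = (¼)*(-⅕) + 990 = -1/20 + 990 = 19799/20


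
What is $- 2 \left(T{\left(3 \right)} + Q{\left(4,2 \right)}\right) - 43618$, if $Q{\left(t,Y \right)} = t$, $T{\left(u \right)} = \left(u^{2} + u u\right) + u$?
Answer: $-43668$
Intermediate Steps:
$T{\left(u \right)} = u + 2 u^{2}$ ($T{\left(u \right)} = \left(u^{2} + u^{2}\right) + u = 2 u^{2} + u = u + 2 u^{2}$)
$- 2 \left(T{\left(3 \right)} + Q{\left(4,2 \right)}\right) - 43618 = - 2 \left(3 \left(1 + 2 \cdot 3\right) + 4\right) - 43618 = - 2 \left(3 \left(1 + 6\right) + 4\right) - 43618 = - 2 \left(3 \cdot 7 + 4\right) - 43618 = - 2 \left(21 + 4\right) - 43618 = \left(-2\right) 25 - 43618 = -50 - 43618 = -43668$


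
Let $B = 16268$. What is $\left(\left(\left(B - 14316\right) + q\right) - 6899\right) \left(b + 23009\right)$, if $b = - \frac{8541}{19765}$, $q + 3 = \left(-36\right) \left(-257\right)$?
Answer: $\frac{1956396207888}{19765} \approx 9.8983 \cdot 10^{7}$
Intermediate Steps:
$q = 9249$ ($q = -3 - -9252 = -3 + 9252 = 9249$)
$b = - \frac{8541}{19765}$ ($b = \left(-8541\right) \frac{1}{19765} = - \frac{8541}{19765} \approx -0.43213$)
$\left(\left(\left(B - 14316\right) + q\right) - 6899\right) \left(b + 23009\right) = \left(\left(\left(16268 - 14316\right) + 9249\right) - 6899\right) \left(- \frac{8541}{19765} + 23009\right) = \left(\left(1952 + 9249\right) - 6899\right) \frac{454764344}{19765} = \left(11201 - 6899\right) \frac{454764344}{19765} = 4302 \cdot \frac{454764344}{19765} = \frac{1956396207888}{19765}$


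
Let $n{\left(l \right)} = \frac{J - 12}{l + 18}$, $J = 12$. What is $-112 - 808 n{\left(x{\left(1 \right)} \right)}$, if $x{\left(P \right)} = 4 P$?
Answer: $-112$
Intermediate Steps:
$n{\left(l \right)} = 0$ ($n{\left(l \right)} = \frac{12 - 12}{l + 18} = \frac{0}{18 + l} = 0$)
$-112 - 808 n{\left(x{\left(1 \right)} \right)} = -112 - 0 = -112 + 0 = -112$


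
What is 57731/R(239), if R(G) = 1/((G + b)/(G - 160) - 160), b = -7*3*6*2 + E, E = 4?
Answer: -730239419/79 ≈ -9.2435e+6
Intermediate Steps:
b = -248 (b = -7*3*6*2 + 4 = -126*2 + 4 = -7*36 + 4 = -252 + 4 = -248)
R(G) = 1/(-160 + (-248 + G)/(-160 + G)) (R(G) = 1/((G - 248)/(G - 160) - 160) = 1/((-248 + G)/(-160 + G) - 160) = 1/(-160 + (-248 + G)/(-160 + G)))
57731/R(239) = 57731/(((-160 + 239)/(25352 - 159*239))) = 57731/((79/(25352 - 38001))) = 57731/((79/(-12649))) = 57731/((-1/12649*79)) = 57731/(-79/12649) = 57731*(-12649/79) = -730239419/79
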